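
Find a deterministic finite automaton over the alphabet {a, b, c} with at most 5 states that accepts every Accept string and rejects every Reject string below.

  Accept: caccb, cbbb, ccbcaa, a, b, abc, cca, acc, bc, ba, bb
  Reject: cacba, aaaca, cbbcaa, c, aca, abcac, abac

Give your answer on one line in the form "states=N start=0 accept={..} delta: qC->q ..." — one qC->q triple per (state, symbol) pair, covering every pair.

states=4 start=0 accept={0,1,3} delta: 0a->0 0b->1 0c->2 1a->0 1b->0 1c->0 2a->2 2b->1 2c->3 3a->0 3b->2 3c->0

Grow the machine one transition at a time. Run the examples from 0; the earliest place one falls off (shortest prefix, ties alphabetical) gets sent to the lowest-numbered state that keeps every Accept/Reject pair distinguishable — a pair clashes when both reach the same state with identical unread suffix — and to a fresh state only if none does.
a: 0a undefined. 0a->0: ok.
b: 0b undefined. 0b->0: no, abc/c meet in 0 with "c" left. Open state 1: 0b->1.
c: 0c undefined. 0c->0: no, a/aaaca meet in 0. 0c->1: no, b/c meet in 1. Open state 2: 0c->2.
ba: 1a undefined. 1a->0: ok.
bb: 1b undefined. 1b->0: ok.
bc: 1c undefined. 1c->0: ok.
ca: 2a undefined. 2a->0: no, a/aaaca meet in 0. 2a->1: no, a/cacba meet in 0. 2a->2: ok.
cb: 2b undefined. 2b->0: no, cbbb/cbbcaa meet in 0. 2b->1: ok.
cc: 2c undefined. 2c->0: no, ccbcaa/cacba meet in 0. 2c->1: no, ccbcaa/aaaca meet in 2. 2c->2: no, ccbcaa/cacba meet in 0. Open state 3: 2c->3.
cca: 3a undefined. 3a->0: ok.
ccb: 3b undefined. 3b->0: no, ccbcaa/aaaca meet in 2. 3b->1: no, ccbcaa/cacba meet in 0. 3b->2: ok.
cacc: 3c undefined. 3c->0: ok.
All examples now run through 4 states with every (state, symbol) defined. Accept strings end in {0,1,3}, Reject strings end in {2}; accept={0,1,3}.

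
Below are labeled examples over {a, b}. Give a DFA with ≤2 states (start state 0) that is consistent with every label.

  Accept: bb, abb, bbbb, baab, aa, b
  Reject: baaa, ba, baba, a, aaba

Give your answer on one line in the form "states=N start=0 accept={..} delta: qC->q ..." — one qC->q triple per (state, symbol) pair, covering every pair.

Fold the examples into a partial DFA from state 0: repeatedly fix the first undefined (state, symbol) met by the shortest-then-alphabetical prefix, trying targets in increasing order and rejecting any under which an Accept and a Reject string meet in one state with the same remainder; add a state when all current targets are rejected. Accepting states are where Accept strings end.
a: 0a undefined. 0a->0: no, aa/a meet in 0. Open state 1: 0a->1.
b: 0b undefined. 0b->0: ok.
aa: 1a undefined. 1a->0: ok.
ab: 1b undefined. 1b->0: ok.
All examples now run through 2 states with every (state, symbol) defined. Accept strings end in {0}, Reject strings end in {1}; accept={0}.

states=2 start=0 accept={0} delta: 0a->1 0b->0 1a->0 1b->0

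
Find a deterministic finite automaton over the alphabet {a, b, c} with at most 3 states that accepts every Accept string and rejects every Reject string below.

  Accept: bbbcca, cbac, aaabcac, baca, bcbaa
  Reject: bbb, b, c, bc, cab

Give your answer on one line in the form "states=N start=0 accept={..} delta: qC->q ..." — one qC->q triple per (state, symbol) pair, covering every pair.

Grow the machine one transition at a time. Run the examples from 0; the earliest place one falls off (shortest prefix, ties alphabetical) gets sent to the lowest-numbered state that keeps every Accept/Reject pair distinguishable — a pair clashes when both reach the same state with identical unread suffix — and to a fresh state only if none does.
a: 0a undefined. 0a->0: ok.
b: 0b undefined. 0b->0: ok.
c: 0c undefined. 0c->0: no, bbbcca/bbb meet in 0. Open state 1: 0c->1.
ca: 1a undefined. 1a->0: no, aaabcac/c meet in 1. 1a->1: no, baca/c meet in 1. Open state 2: 1a->2.
cb: 1b undefined. 1b->0: no, cbac/c meet in 1. 1b->1: ok.
cab: 2b undefined. 2b->0: ok.
cbac: 2c undefined. 2c->0: no, cbac/bbb meet in 0. 2c->1: no, cbac/c meet in 1. 2c->2: ok.
bbbcc: 1c undefined. 1c->0: no, bbbcca/bbb meet in 0. 1c->1: ok.
bcbaa: 2a undefined. 2a->0: no, bcbaa/bbb meet in 0. 2a->1: no, bcbaa/c meet in 1. 2a->2: ok.
All examples now run through 3 states with every (state, symbol) defined. Accept strings end in {2}, Reject strings end in {0,1}; accept={2}.

states=3 start=0 accept={2} delta: 0a->0 0b->0 0c->1 1a->2 1b->1 1c->1 2a->2 2b->0 2c->2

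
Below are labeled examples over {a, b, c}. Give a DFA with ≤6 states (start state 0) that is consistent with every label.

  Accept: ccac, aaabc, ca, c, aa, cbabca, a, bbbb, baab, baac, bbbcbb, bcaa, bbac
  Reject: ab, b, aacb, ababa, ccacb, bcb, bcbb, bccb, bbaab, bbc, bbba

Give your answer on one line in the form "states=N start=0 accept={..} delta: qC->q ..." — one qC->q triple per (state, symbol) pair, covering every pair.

states=5 start=0 accept={0,2,3} delta: 0a->0 0b->1 0c->0 1a->1 1b->2 1c->3 2a->4 2b->2 2c->4 3a->0 3b->4 3c->0 4a->0 4b->1 4c->0

State merging on the prefix tree: take the shortest (then alphabetical) example prefix whose next move is undefined and point that move at state 0, else 1, else 2, ...; a target is out if some Accept/Reject pair would then sit in one state with the same input left (inseparable). If every existing state is out, open a new one.
a: 0a undefined. 0a->0: ok.
b: 0b undefined. 0b->0: no, aaabc/bbc meet in 0 with "c" left. Open state 1: 0b->1.
c: 0c undefined. 0c->0: ok.
ba: 1a undefined. 1a->0: no, ccac/ababa meet in 0. 1a->1: ok.
bb: 1b undefined. 1b->0: no, ccac/ababa meet in 0. 1b->1: no, aaabc/bbc meet in 1 with "c" left. Open state 2: 1b->2.
bc: 1c undefined. 1c->0: no, baab/bcbb meet in 2. 1c->1: no, aaabc/ab meet in 1. 1c->2: no, bbbb/bcbb meet in 2 with "bb" left. Open state 3: 1c->3.
bba: 2a undefined. 2a->0: no, ccac/ababa meet in 0. 2a->1: no, baab/bbaab meet in 2. 2a->2: no, baab/ababa meet in 2. 2a->3: no, aaabc/ababa meet in 3. Open state 4: 2a->4.
bbb: 2b undefined. 2b->0: no, ccac/bbba meet in 0. 2b->1: no, bbbcbb/bcbb meet in 3 with "bb" left. 2b->2: ok.
bbc: 2c undefined. 2c->0: no, ccac/bbc meet in 0. 2c->1: no, cbabca/ab meet in 1. 2c->2: no, cbabca/ababa meet in 4. 2c->3: no, aaabc/bbc meet in 3. 2c->4: ok.
bca: 3a undefined. 3a->0: ok.
bcb: 3b undefined. 3b->0: no, ccac/bcb meet in 0. 3b->1: no, bbbb/bcbb meet in 2. 3b->2: no, bbbb/bcb meet in 2. 3b->3: no, aaabc/bcb meet in 3. 3b->4: ok.
bcc: 3c undefined. 3c->0: ok.
bbaa: 4a undefined. 4a->0: ok.
bbac: 4c undefined. 4c->0: ok.
bcbb: 4b undefined. 4b->0: no, ccac/bcbb meet in 0. 4b->1: ok.
All examples now run through 5 states with every (state, symbol) defined. Accept strings end in {0,2,3}, Reject strings end in {1,4}; accept={0,2,3}.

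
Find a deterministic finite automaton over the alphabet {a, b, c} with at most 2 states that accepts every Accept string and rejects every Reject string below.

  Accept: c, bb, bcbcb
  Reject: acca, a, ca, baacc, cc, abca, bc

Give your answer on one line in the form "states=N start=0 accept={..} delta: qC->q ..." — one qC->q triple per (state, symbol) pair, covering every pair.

Grow the machine one transition at a time. Run the examples from 0; the earliest place one falls off (shortest prefix, ties alphabetical) gets sent to the lowest-numbered state that keeps every Accept/Reject pair distinguishable — a pair clashes when both reach the same state with identical unread suffix — and to a fresh state only if none does.
a: 0a undefined. 0a->0: ok.
b: 0b undefined. 0b->0: no, c/bc meet in 0 with "c" left. Open state 1: 0b->1.
c: 0c undefined. 0c->0: no, c/acca meet in 0. 0c->1: ok.
ba: 1a undefined. 1a->0: ok.
bb: 1b undefined. 1b->0: no, bb/a meet in 0. 1b->1: ok.
bc: 1c undefined. 1c->0: ok.
All examples now run through 2 states with every (state, symbol) defined. Accept strings end in {1}, Reject strings end in {0}; accept={1}.

states=2 start=0 accept={1} delta: 0a->0 0b->1 0c->1 1a->0 1b->1 1c->0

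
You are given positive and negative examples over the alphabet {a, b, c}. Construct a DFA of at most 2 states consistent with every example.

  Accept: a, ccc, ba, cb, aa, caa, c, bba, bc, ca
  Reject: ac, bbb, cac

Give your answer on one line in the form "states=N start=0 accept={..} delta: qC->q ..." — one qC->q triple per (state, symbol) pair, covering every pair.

states=2 start=0 accept={1} delta: 0a->1 0b->0 0c->1 1a->1 1b->1 1c->0

Grow the machine one transition at a time. Run the examples from 0; the earliest place one falls off (shortest prefix, ties alphabetical) gets sent to the lowest-numbered state that keeps every Accept/Reject pair distinguishable — a pair clashes when both reach the same state with identical unread suffix — and to a fresh state only if none does.
a: 0a undefined. 0a->0: no, c/ac meet in 0 with "c" left. Open state 1: 0a->1.
b: 0b undefined. 0b->0: ok.
c: 0c undefined. 0c->0: no, ccc/bbb meet in 0. 0c->1: ok.
aa: 1a undefined. 1a->0: no, a/cac meet in 1. 1a->1: ok.
ac: 1c undefined. 1c->0: ok.
cb: 1b undefined. 1b->0: no, cb/ac meet in 0. 1b->1: ok.
All examples now run through 2 states with every (state, symbol) defined. Accept strings end in {1}, Reject strings end in {0}; accept={1}.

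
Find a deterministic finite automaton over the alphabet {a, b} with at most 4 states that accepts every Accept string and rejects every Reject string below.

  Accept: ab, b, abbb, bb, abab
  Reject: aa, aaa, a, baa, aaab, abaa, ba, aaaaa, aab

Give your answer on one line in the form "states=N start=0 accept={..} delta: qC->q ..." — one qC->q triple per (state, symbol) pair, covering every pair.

states=3 start=0 accept={0} delta: 0a->1 0b->0 1a->2 1b->0 2a->2 2b->1

State merging on the prefix tree: take the shortest (then alphabetical) example prefix whose next move is undefined and point that move at state 0, else 1, else 2, ...; a target is out if some Accept/Reject pair would then sit in one state with the same input left (inseparable). If every existing state is out, open a new one.
a: 0a undefined. 0a->0: no, ab/aaab meet in 0 with "b" left. Open state 1: 0a->1.
b: 0b undefined. 0b->0: ok.
aa: 1a undefined. 1a->0: no, ab/aaab meet in 1 with "b" left. 1a->1: no, ab/aaab meet in 1 with "b" left. Open state 2: 1a->2.
ab: 1b undefined. 1b->0: ok.
aaa: 2a undefined. 2a->0: no, ab/aaa meet in 0. 2a->1: no, ab/aaab meet in 0. 2a->2: ok.
aab: 2b undefined. 2b->0: no, ab/aaab meet in 0. 2b->1: ok.
All examples now run through 3 states with every (state, symbol) defined. Accept strings end in {0}, Reject strings end in {1,2}; accept={0}.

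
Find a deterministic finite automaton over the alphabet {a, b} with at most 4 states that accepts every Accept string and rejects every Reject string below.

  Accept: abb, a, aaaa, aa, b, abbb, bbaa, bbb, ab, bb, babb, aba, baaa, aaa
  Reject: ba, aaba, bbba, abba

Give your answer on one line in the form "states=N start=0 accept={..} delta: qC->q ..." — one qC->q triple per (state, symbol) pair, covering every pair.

states=4 start=0 accept={0,1,2} delta: 0a->1 0b->2 1a->0 1b->0 2a->3 2b->0 3a->0 3b->0

Grow the machine one transition at a time. Run the examples from 0; the earliest place one falls off (shortest prefix, ties alphabetical) gets sent to the lowest-numbered state that keeps every Accept/Reject pair distinguishable — a pair clashes when both reach the same state with identical unread suffix — and to a fresh state only if none does.
a: 0a undefined. 0a->0: no, aba/ba meet in 0 with "ba" left. Open state 1: 0a->1.
b: 0b undefined. 0b->0: no, a/ba meet in 1. 0b->1: no, aa/ba meet in 1 with "a" left. Open state 2: 0b->2.
aa: 1a undefined. 1a->0: ok.
ab: 1b undefined. 1b->0: ok.
ba: 2a undefined. 2a->0: no, aaaa/ba meet in 0. 2a->1: no, a/ba meet in 1. 2a->2: no, abb/ba meet in 2. Open state 3: 2a->3.
bb: 2b undefined. 2b->0: ok.
baa: 3a undefined. 3a->0: ok.
bab: 3b undefined. 3b->0: ok.
All examples now run through 4 states with every (state, symbol) defined. Accept strings end in {0,1,2}, Reject strings end in {3}; accept={0,1,2}.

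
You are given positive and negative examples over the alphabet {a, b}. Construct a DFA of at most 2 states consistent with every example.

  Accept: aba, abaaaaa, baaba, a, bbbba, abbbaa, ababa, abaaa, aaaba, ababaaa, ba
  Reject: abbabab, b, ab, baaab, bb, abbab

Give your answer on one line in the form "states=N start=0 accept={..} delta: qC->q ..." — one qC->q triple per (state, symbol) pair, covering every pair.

Fold the examples into a partial DFA from state 0: repeatedly fix the first undefined (state, symbol) met by the shortest-then-alphabetical prefix, trying targets in increasing order and rejecting any under which an Accept and a Reject string meet in one state with the same remainder; add a state when all current targets are rejected. Accepting states are where Accept strings end.
a: 0a undefined. 0a->0: ok.
b: 0b undefined. 0b->0: no, aba/abbabab meet in 0. Open state 1: 0b->1.
ba: 1a undefined. 1a->0: ok.
bb: 1b undefined. 1b->0: no, aba/bb meet in 0. 1b->1: ok.
All examples now run through 2 states with every (state, symbol) defined. Accept strings end in {0}, Reject strings end in {1}; accept={0}.

states=2 start=0 accept={0} delta: 0a->0 0b->1 1a->0 1b->1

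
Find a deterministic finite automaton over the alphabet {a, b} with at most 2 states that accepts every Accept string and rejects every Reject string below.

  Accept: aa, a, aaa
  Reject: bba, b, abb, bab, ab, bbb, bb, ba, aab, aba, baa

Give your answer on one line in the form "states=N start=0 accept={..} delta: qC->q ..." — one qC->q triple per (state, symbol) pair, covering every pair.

Fold the examples into a partial DFA from state 0: repeatedly fix the first undefined (state, symbol) met by the shortest-then-alphabetical prefix, trying targets in increasing order and rejecting any under which an Accept and a Reject string meet in one state with the same remainder; add a state when all current targets are rejected. Accepting states are where Accept strings end.
a: 0a undefined. 0a->0: ok.
b: 0b undefined. 0b->0: no, aa/bba meet in 0. Open state 1: 0b->1.
ba: 1a undefined. 1a->0: no, aa/ba meet in 0. 1a->1: ok.
bb: 1b undefined. 1b->0: no, aa/bba meet in 0. 1b->1: ok.
All examples now run through 2 states with every (state, symbol) defined. Accept strings end in {0}, Reject strings end in {1}; accept={0}.

states=2 start=0 accept={0} delta: 0a->0 0b->1 1a->1 1b->1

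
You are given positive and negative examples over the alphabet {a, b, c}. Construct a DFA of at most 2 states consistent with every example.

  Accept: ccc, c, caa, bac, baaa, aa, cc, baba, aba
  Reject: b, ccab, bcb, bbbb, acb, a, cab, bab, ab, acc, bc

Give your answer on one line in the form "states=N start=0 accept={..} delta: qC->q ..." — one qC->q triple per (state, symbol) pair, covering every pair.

states=2 start=0 accept={0} delta: 0a->1 0b->1 0c->0 1a->0 1b->1 1c->1

Grow the machine one transition at a time. Run the examples from 0; the earliest place one falls off (shortest prefix, ties alphabetical) gets sent to the lowest-numbered state that keeps every Accept/Reject pair distinguishable — a pair clashes when both reach the same state with identical unread suffix — and to a fresh state only if none does.
a: 0a undefined. 0a->0: no, aa/a meet in 0. Open state 1: 0a->1.
b: 0b undefined. 0b->0: no, c/bc meet in 0 with "c" left. 0b->1: ok.
c: 0c undefined. 0c->0: ok.
aa: 1a undefined. 1a->0: ok.
ab: 1b undefined. 1b->0: no, ccc/ccab meet in 0. 1b->1: ok.
ac: 1c undefined. 1c->0: no, ccc/acc meet in 0. 1c->1: ok.
All examples now run through 2 states with every (state, symbol) defined. Accept strings end in {0}, Reject strings end in {1}; accept={0}.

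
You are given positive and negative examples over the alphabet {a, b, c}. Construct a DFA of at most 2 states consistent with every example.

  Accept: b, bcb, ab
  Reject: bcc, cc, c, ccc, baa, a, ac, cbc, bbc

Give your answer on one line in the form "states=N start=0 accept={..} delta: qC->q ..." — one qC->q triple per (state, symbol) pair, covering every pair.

Fold the examples into a partial DFA from state 0: repeatedly fix the first undefined (state, symbol) met by the shortest-then-alphabetical prefix, trying targets in increasing order and rejecting any under which an Accept and a Reject string meet in one state with the same remainder; add a state when all current targets are rejected. Accepting states are where Accept strings end.
a: 0a undefined. 0a->0: ok.
b: 0b undefined. 0b->0: no, b/baa meet in 0. Open state 1: 0b->1.
c: 0c undefined. 0c->0: ok.
ba: 1a undefined. 1a->0: ok.
bb: 1b undefined. 1b->0: ok.
bc: 1c undefined. 1c->0: ok.
All examples now run through 2 states with every (state, symbol) defined. Accept strings end in {1}, Reject strings end in {0}; accept={1}.

states=2 start=0 accept={1} delta: 0a->0 0b->1 0c->0 1a->0 1b->0 1c->0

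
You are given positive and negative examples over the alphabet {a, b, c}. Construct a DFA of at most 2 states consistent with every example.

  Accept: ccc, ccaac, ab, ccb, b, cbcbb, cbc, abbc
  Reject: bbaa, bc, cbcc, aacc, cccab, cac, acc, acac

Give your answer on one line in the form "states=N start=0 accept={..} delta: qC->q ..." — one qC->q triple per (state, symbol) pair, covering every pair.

states=2 start=0 accept={1} delta: 0a->0 0b->1 0c->1 1a->1 1b->0 1c->0

Fold the examples into a partial DFA from state 0: repeatedly fix the first undefined (state, symbol) met by the shortest-then-alphabetical prefix, trying targets in increasing order and rejecting any under which an Accept and a Reject string meet in one state with the same remainder; add a state when all current targets are rejected. Accepting states are where Accept strings end.
a: 0a undefined. 0a->0: ok.
b: 0b undefined. 0b->0: no, ab/bbaa meet in 0. Open state 1: 0b->1.
c: 0c undefined. 0c->0: no, ccc/aacc meet in 0. 0c->1: ok.
bb: 1b undefined. 1b->0: ok.
bc: 1c undefined. 1c->0: ok.
ca: 1a undefined. 1a->0: no, ccc/cccab meet in 1. 1a->1: ok.
All examples now run through 2 states with every (state, symbol) defined. Accept strings end in {1}, Reject strings end in {0}; accept={1}.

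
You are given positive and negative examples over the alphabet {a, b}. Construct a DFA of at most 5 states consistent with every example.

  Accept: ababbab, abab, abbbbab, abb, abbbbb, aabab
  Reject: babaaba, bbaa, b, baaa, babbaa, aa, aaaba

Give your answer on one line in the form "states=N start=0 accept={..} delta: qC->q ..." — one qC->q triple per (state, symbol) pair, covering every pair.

states=4 start=0 accept={2} delta: 0a->0 0b->1 1a->1 1b->2 2a->0 2b->3 3a->1 3b->1

State merging on the prefix tree: take the shortest (then alphabetical) example prefix whose next move is undefined and point that move at state 0, else 1, else 2, ...; a target is out if some Accept/Reject pair would then sit in one state with the same input left (inseparable). If every existing state is out, open a new one.
a: 0a undefined. 0a->0: ok.
b: 0b undefined. 0b->0: no, ababbab/babaaba meet in 0. Open state 1: 0b->1.
ba: 1a undefined. 1a->0: no, abab/b meet in 1. 1a->1: ok.
bb: 1b undefined. 1b->0: no, ababbab/bbaa meet in 0. 1b->1: no, ababbab/babaaba meet in 1. Open state 2: 1b->2.
bba: 2a undefined. 2a->0: ok.
abbb: 2b undefined. 2b->0: no, ababbab/babaaba meet in 1. 2b->1: no, abbbbab/babaaba meet in 1. 2b->2: no, ababbab/babaaba meet in 1. Open state 3: 2b->3.
abbbb: 3b undefined. 3b->0: no, abbbbab/babaaba meet in 1. 3b->1: ok.
babba: 3a undefined. 3a->0: no, ababbab/babaaba meet in 1. 3a->1: ok.
All examples now run through 4 states with every (state, symbol) defined. Accept strings end in {2}, Reject strings end in {0,1}; accept={2}.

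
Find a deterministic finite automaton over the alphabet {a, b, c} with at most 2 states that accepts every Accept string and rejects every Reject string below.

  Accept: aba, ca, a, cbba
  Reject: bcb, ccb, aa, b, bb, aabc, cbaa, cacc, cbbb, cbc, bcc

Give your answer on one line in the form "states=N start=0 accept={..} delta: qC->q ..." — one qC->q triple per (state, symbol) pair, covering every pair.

states=2 start=0 accept={1} delta: 0a->1 0b->0 0c->0 1a->0 1b->0 1c->0

Grow the machine one transition at a time. Run the examples from 0; the earliest place one falls off (shortest prefix, ties alphabetical) gets sent to the lowest-numbered state that keeps every Accept/Reject pair distinguishable — a pair clashes when both reach the same state with identical unread suffix — and to a fresh state only if none does.
a: 0a undefined. 0a->0: no, a/aa meet in 0. Open state 1: 0a->1.
b: 0b undefined. 0b->0: ok.
c: 0c undefined. 0c->0: ok.
aa: 1a undefined. 1a->0: ok.
ab: 1b undefined. 1b->0: ok.
cac: 1c undefined. 1c->0: ok.
All examples now run through 2 states with every (state, symbol) defined. Accept strings end in {1}, Reject strings end in {0}; accept={1}.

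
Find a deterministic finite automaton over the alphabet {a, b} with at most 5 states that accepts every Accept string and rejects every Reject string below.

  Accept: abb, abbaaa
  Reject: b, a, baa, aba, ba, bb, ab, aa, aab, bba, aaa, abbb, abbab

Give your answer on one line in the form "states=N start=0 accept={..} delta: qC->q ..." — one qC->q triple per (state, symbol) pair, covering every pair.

states=4 start=0 accept={3} delta: 0a->1 0b->0 1a->0 1b->2 2a->0 2b->3 3a->3 3b->0

Fold the examples into a partial DFA from state 0: repeatedly fix the first undefined (state, symbol) met by the shortest-then-alphabetical prefix, trying targets in increasing order and rejecting any under which an Accept and a Reject string meet in one state with the same remainder; add a state when all current targets are rejected. Accepting states are where Accept strings end.
a: 0a undefined. 0a->0: no, abb/bb meet in 0 with "bb" left. Open state 1: 0a->1.
b: 0b undefined. 0b->0: ok.
aa: 1a undefined. 1a->0: ok.
ab: 1b undefined. 1b->0: no, abb/b meet in 0. 1b->1: no, abb/a meet in 1. Open state 2: 1b->2.
aba: 2a undefined. 2a->0: ok.
abb: 2b undefined. 2b->0: no, abb/b meet in 0. 2b->1: no, abb/a meet in 1. 2b->2: no, abb/ab meet in 2. Open state 3: 2b->3.
abba: 3a undefined. 3a->0: no, abbaaa/b meet in 0. 3a->1: no, abbaaa/a meet in 1. 3a->2: no, abb/abbab meet in 3. 3a->3: ok.
abbb: 3b undefined. 3b->0: ok.
All examples now run through 4 states with every (state, symbol) defined. Accept strings end in {3}, Reject strings end in {0,1,2}; accept={3}.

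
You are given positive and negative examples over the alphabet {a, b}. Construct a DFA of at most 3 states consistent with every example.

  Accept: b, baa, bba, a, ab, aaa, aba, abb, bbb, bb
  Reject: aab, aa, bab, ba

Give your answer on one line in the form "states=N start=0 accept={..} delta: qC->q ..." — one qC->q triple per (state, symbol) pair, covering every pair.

states=3 start=0 accept={0,1} delta: 0a->1 0b->1 1a->2 1b->0 2a->0 2b->2

State merging on the prefix tree: take the shortest (then alphabetical) example prefix whose next move is undefined and point that move at state 0, else 1, else 2, ...; a target is out if some Accept/Reject pair would then sit in one state with the same input left (inseparable). If every existing state is out, open a new one.
a: 0a undefined. 0a->0: no, b/aab meet in 0 with "b" left. Open state 1: 0a->1.
b: 0b undefined. 0b->0: no, baa/aa meet in 1 with "a" left. 0b->1: ok.
aa: 1a undefined. 1a->0: no, b/aab meet in 1. 1a->1: no, b/aa meet in 1. Open state 2: 1a->2.
ab: 1b undefined. 1b->0: ok.
aaa: 2a undefined. 2a->0: ok.
aab: 2b undefined. 2b->0: no, baa/aab meet in 0. 2b->1: no, b/aab meet in 1. 2b->2: ok.
All examples now run through 3 states with every (state, symbol) defined. Accept strings end in {0,1}, Reject strings end in {2}; accept={0,1}.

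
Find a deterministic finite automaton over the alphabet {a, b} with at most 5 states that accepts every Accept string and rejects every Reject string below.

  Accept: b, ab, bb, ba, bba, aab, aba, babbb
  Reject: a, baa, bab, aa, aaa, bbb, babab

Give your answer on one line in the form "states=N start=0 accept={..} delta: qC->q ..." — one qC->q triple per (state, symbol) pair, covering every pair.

State merging on the prefix tree: take the shortest (then alphabetical) example prefix whose next move is undefined and point that move at state 0, else 1, else 2, ...; a target is out if some Accept/Reject pair would then sit in one state with the same input left (inseparable). If every existing state is out, open a new one.
a: 0a undefined. 0a->0: ok.
b: 0b undefined. 0b->0: no, b/a meet in 0. Open state 1: 0b->1.
ba: 1a undefined. 1a->0: no, b/bab meet in 1. 1a->1: no, b/baa meet in 1. Open state 2: 1a->2.
bb: 1b undefined. 1b->0: no, b/bbb meet in 1. 1b->1: no, b/bbb meet in 1. 1b->2: no, bba/baa meet in 2 with "a" left. Open state 3: 1b->3.
baa: 2a undefined. 2a->0: ok.
bab: 2b undefined. 2b->0: no, b/babab meet in 1. 2b->1: no, b/bab meet in 1. 2b->2: no, b/babab meet in 1. 2b->3: no, bb/bab meet in 3. Open state 4: 2b->4.
bba: 3a undefined. 3a->0: no, bba/a meet in 0. 3a->1: ok.
bbb: 3b undefined. 3b->0: ok.
baba: 4a undefined. 4a->0: no, b/babab meet in 1. 4a->1: no, bb/babab meet in 3. 4a->2: ok.
babb: 4b undefined. 4b->0: ok.
All examples now run through 5 states with every (state, symbol) defined. Accept strings end in {1,2,3}, Reject strings end in {0,4}; accept={1,2,3}.

states=5 start=0 accept={1,2,3} delta: 0a->0 0b->1 1a->2 1b->3 2a->0 2b->4 3a->1 3b->0 4a->2 4b->0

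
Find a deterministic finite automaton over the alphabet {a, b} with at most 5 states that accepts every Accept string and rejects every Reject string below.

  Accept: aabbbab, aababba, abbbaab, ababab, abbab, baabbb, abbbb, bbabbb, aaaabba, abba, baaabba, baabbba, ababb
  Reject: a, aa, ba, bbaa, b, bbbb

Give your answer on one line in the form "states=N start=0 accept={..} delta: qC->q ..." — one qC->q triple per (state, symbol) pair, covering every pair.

states=4 start=0 accept={2,3} delta: 0a->1 0b->0 1a->1 1b->2 2a->1 2b->3 3a->2 3b->3

Grow the machine one transition at a time. Run the examples from 0; the earliest place one falls off (shortest prefix, ties alphabetical) gets sent to the lowest-numbered state that keeps every Accept/Reject pair distinguishable — a pair clashes when both reach the same state with identical unread suffix — and to a fresh state only if none does.
a: 0a undefined. 0a->0: no, abbbb/bbbb meet in 0 with "bbbb" left. Open state 1: 0a->1.
b: 0b undefined. 0b->0: ok.
aa: 1a undefined. 1a->0: no, baabbb/aa meet in 0. 1a->1: ok.
ab: 1b undefined. 1b->0: no, aabbbab/b meet in 0. 1b->1: no, aabbbab/a meet in 1. Open state 2: 1b->2.
aba: 2a undefined. 2a->0: no, aababba/a meet in 1. 2a->1: ok.
abb: 2b undefined. 2b->0: no, aababba/a meet in 1. 2b->1: no, aababba/a meet in 1. 2b->2: no, aababba/a meet in 1. Open state 3: 2b->3.
abba: 3a undefined. 3a->0: no, aababba/b meet in 0. 3a->1: no, aababba/a meet in 1. 3a->2: ok.
abbb: 3b undefined. 3b->0: no, baabbb/b meet in 0. 3b->1: no, baabbb/a meet in 1. 3b->2: no, baabbba/a meet in 1. 3b->3: ok.
All examples now run through 4 states with every (state, symbol) defined. Accept strings end in {2,3}, Reject strings end in {0,1}; accept={2,3}.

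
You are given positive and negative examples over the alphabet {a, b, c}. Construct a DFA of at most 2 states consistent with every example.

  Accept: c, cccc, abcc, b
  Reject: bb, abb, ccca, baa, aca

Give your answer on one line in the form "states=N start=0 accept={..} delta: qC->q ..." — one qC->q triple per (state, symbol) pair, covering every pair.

states=2 start=0 accept={1} delta: 0a->0 0b->1 0c->1 1a->0 1b->0 1c->1

Grow the machine one transition at a time. Run the examples from 0; the earliest place one falls off (shortest prefix, ties alphabetical) gets sent to the lowest-numbered state that keeps every Accept/Reject pair distinguishable — a pair clashes when both reach the same state with identical unread suffix — and to a fresh state only if none does.
a: 0a undefined. 0a->0: ok.
b: 0b undefined. 0b->0: no, b/bb meet in 0. Open state 1: 0b->1.
c: 0c undefined. 0c->0: no, c/ccca meet in 0. 0c->1: ok.
ba: 1a undefined. 1a->0: ok.
bb: 1b undefined. 1b->0: ok.
cc: 1c undefined. 1c->0: no, cccc/bb meet in 0. 1c->1: ok.
All examples now run through 2 states with every (state, symbol) defined. Accept strings end in {1}, Reject strings end in {0}; accept={1}.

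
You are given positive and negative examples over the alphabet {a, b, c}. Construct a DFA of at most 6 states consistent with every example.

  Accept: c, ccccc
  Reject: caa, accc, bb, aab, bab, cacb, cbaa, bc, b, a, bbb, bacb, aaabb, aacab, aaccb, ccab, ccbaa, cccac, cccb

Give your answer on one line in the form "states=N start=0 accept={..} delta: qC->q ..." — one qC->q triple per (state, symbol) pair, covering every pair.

states=5 start=0 accept={2} delta: 0a->0 0b->1 0c->2 1a->0 1b->0 1c->0 2a->0 2b->0 2c->3 3a->0 3b->0 3c->4 4a->1 4b->0 4c->0

State merging on the prefix tree: take the shortest (then alphabetical) example prefix whose next move is undefined and point that move at state 0, else 1, else 2, ...; a target is out if some Accept/Reject pair would then sit in one state with the same input left (inseparable). If every existing state is out, open a new one.
a: 0a undefined. 0a->0: ok.
b: 0b undefined. 0b->0: no, c/bc meet in 0 with "c" left. Open state 1: 0b->1.
c: 0c undefined. 0c->0: no, c/caa meet in 0. 0c->1: no, c/aab meet in 1. Open state 2: 0c->2.
ba: 1a undefined. 1a->0: ok.
bb: 1b undefined. 1b->0: ok.
bc: 1c undefined. 1c->0: ok.
ca: 2a undefined. 2a->0: ok.
cb: 2b undefined. 2b->0: ok.
cc: 2c undefined. 2c->0: no, c/accc meet in 2. 2c->1: no, c/cccac meet in 2. 2c->2: no, c/accc meet in 2. Open state 3: 2c->3.
cca: 3a undefined. 3a->0: ok.
ccb: 3b undefined. 3b->0: ok.
ccc: 3c undefined. 3c->0: no, c/cccac meet in 2. 3c->1: no, c/cccac meet in 2. 3c->2: no, c/accc meet in 2. 3c->3: no, c/cccac meet in 2. Open state 4: 3c->4.
ccca: 4a undefined. 4a->0: no, c/cccac meet in 2. 4a->1: ok.
cccb: 4b undefined. 4b->0: ok.
cccc: 4c undefined. 4c->0: ok.
All examples now run through 5 states with every (state, symbol) defined. Accept strings end in {2}, Reject strings end in {0,1,4}; accept={2}.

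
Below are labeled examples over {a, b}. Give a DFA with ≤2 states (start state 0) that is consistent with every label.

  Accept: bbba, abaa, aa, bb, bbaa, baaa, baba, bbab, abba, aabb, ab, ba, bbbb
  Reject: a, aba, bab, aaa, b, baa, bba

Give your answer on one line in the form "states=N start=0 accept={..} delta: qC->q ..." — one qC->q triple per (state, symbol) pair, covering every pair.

Grow the machine one transition at a time. Run the examples from 0; the earliest place one falls off (shortest prefix, ties alphabetical) gets sent to the lowest-numbered state that keeps every Accept/Reject pair distinguishable — a pair clashes when both reach the same state with identical unread suffix — and to a fresh state only if none does.
a: 0a undefined. 0a->0: no, abaa/baa meet in 0 with "baa" left. Open state 1: 0a->1.
b: 0b undefined. 0b->0: no, bbba/a meet in 1. 0b->1: ok.
aa: 1a undefined. 1a->0: ok.
ab: 1b undefined. 1b->0: ok.
All examples now run through 2 states with every (state, symbol) defined. Accept strings end in {0}, Reject strings end in {1}; accept={0}.

states=2 start=0 accept={0} delta: 0a->1 0b->1 1a->0 1b->0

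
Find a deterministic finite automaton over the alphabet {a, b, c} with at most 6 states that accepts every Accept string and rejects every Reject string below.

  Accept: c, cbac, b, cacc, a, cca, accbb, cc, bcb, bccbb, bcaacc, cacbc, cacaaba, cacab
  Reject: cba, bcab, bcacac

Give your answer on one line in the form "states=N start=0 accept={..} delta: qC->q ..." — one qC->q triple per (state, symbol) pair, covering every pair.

states=5 start=0 accept={0,1,3} delta: 0a->0 0b->0 0c->1 1a->2 1b->1 1c->0 2a->0 2b->2 2c->3 3a->4 3b->0 3c->0 4a->0 4b->0 4c->2

Fold the examples into a partial DFA from state 0: repeatedly fix the first undefined (state, symbol) met by the shortest-then-alphabetical prefix, trying targets in increasing order and rejecting any under which an Accept and a Reject string meet in one state with the same remainder; add a state when all current targets are rejected. Accepting states are where Accept strings end.
a: 0a undefined. 0a->0: ok.
b: 0b undefined. 0b->0: ok.
c: 0c undefined. 0c->0: no, c/cba meet in 0. Open state 1: 0c->1.
ca: 1a undefined. 1a->0: no, c/bcacac meet in 1. 1a->1: no, bcb/bcab meet in 1 with "b" left. Open state 2: 1a->2.
cb: 1b undefined. 1b->0: no, b/cba meet in 0. 1b->1: ok.
cc: 1c undefined. 1c->0: ok.
cac: 2c undefined. 2c->0: no, c/bcacac meet in 1. 2c->1: no, c/bcacac meet in 1. 2c->2: no, cbac/cba meet in 2. Open state 3: 2c->3.
bcaa: 2a undefined. 2a->0: ok.
bcab: 2b undefined. 2b->0: no, b/bcab meet in 0. 2b->1: no, c/bcab meet in 1. 2b->2: ok.
caca: 3a undefined. 3a->0: no, c/bcacac meet in 1. 3a->1: no, b/bcacac meet in 0. 3a->2: no, cbac/bcacac meet in 3. 3a->3: no, cacc/bcacac meet in 3 with "c" left. Open state 4: 3a->4.
cacb: 3b undefined. 3b->0: ok.
cacc: 3c undefined. 3c->0: ok.
cacaa: 4a undefined. 4a->0: ok.
cacab: 4b undefined. 4b->0: ok.
bcacac: 4c undefined. 4c->0: no, b/bcacac meet in 0. 4c->1: no, c/bcacac meet in 1. 4c->2: ok.
All examples now run through 5 states with every (state, symbol) defined. Accept strings end in {0,1,3}, Reject strings end in {2}; accept={0,1,3}.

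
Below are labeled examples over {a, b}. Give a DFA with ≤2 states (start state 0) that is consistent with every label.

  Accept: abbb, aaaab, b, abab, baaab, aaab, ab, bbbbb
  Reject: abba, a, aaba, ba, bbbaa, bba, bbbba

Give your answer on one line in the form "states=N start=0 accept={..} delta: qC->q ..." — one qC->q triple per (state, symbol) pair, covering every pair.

Grow the machine one transition at a time. Run the examples from 0; the earliest place one falls off (shortest prefix, ties alphabetical) gets sent to the lowest-numbered state that keeps every Accept/Reject pair distinguishable — a pair clashes when both reach the same state with identical unread suffix — and to a fresh state only if none does.
a: 0a undefined. 0a->0: ok.
b: 0b undefined. 0b->0: no, abbb/abba meet in 0. Open state 1: 0b->1.
ba: 1a undefined. 1a->0: ok.
bb: 1b undefined. 1b->0: ok.
All examples now run through 2 states with every (state, symbol) defined. Accept strings end in {1}, Reject strings end in {0}; accept={1}.

states=2 start=0 accept={1} delta: 0a->0 0b->1 1a->0 1b->0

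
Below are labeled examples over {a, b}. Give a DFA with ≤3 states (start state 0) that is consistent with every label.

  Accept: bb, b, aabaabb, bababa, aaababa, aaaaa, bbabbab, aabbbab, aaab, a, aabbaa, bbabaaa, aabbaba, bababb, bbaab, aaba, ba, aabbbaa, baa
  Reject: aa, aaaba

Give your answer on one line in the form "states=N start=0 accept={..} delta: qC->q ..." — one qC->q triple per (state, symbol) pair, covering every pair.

states=3 start=0 accept={1,2} delta: 0a->1 0b->2 1a->0 1b->1 2a->2 2b->1

Fold the examples into a partial DFA from state 0: repeatedly fix the first undefined (state, symbol) met by the shortest-then-alphabetical prefix, trying targets in increasing order and rejecting any under which an Accept and a Reject string meet in one state with the same remainder; add a state when all current targets are rejected. Accepting states are where Accept strings end.
a: 0a undefined. 0a->0: no, aaaaa/aa meet in 0. Open state 1: 0a->1.
b: 0b undefined. 0b->0: no, baa/aa meet in 1 with "a" left. 0b->1: no, ba/aa meet in 1 with "a" left. Open state 2: 0b->2.
aa: 1a undefined. 1a->0: ok.
ba: 2a undefined. 2a->0: no, bababa/aa meet in 0. 2a->1: no, baa/aa meet in 0. 2a->2: ok.
bb: 2b undefined. 2b->0: no, bb/aa meet in 0. 2b->1: ok.
aaab: 1b undefined. 1b->0: no, bb/aaaba meet in 1. 1b->1: ok.
All examples now run through 3 states with every (state, symbol) defined. Accept strings end in {1,2}, Reject strings end in {0}; accept={1,2}.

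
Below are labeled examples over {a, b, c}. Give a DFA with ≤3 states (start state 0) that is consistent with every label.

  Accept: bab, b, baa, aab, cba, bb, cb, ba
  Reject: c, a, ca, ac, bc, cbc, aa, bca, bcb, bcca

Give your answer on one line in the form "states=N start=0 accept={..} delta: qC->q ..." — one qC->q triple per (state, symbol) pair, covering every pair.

State merging on the prefix tree: take the shortest (then alphabetical) example prefix whose next move is undefined and point that move at state 0, else 1, else 2, ...; a target is out if some Accept/Reject pair would then sit in one state with the same input left (inseparable). If every existing state is out, open a new one.
a: 0a undefined. 0a->0: ok.
b: 0b undefined. 0b->0: no, bab/a meet in 0. Open state 1: 0b->1.
c: 0c undefined. 0c->0: ok.
ba: 1a undefined. 1a->0: no, baa/c meet in 0. 1a->1: ok.
bb: 1b undefined. 1b->0: no, bab/c meet in 0. 1b->1: ok.
bc: 1c undefined. 1c->0: no, bab/bcb meet in 1. 1c->1: no, bab/bc meet in 1. Open state 2: 1c->2.
bca: 2a undefined. 2a->0: ok.
bcb: 2b undefined. 2b->0: ok.
bcc: 2c undefined. 2c->0: ok.
All examples now run through 3 states with every (state, symbol) defined. Accept strings end in {1}, Reject strings end in {0,2}; accept={1}.

states=3 start=0 accept={1} delta: 0a->0 0b->1 0c->0 1a->1 1b->1 1c->2 2a->0 2b->0 2c->0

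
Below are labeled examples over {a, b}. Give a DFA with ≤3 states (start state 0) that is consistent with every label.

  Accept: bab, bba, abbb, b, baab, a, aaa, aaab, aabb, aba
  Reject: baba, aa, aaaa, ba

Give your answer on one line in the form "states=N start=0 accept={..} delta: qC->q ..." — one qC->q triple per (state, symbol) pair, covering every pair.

Grow the machine one transition at a time. Run the examples from 0; the earliest place one falls off (shortest prefix, ties alphabetical) gets sent to the lowest-numbered state that keeps every Accept/Reject pair distinguishable — a pair clashes when both reach the same state with identical unread suffix — and to a fresh state only if none does.
a: 0a undefined. 0a->0: no, a/aa meet in 0. Open state 1: 0a->1.
b: 0b undefined. 0b->0: no, bba/ba meet in 1. 0b->1: ok.
aa: 1a undefined. 1a->0: ok.
ab: 1b undefined. 1b->0: no, abbb/baba meet in 0. 1b->1: no, bba/baba meet in 0. Open state 2: 1b->2.
aba: 2a undefined. 2a->0: no, bba/baba meet in 0. 2a->1: ok.
abb: 2b undefined. 2b->0: ok.
All examples now run through 3 states with every (state, symbol) defined. Accept strings end in {1,2}, Reject strings end in {0}; accept={1,2}.

states=3 start=0 accept={1,2} delta: 0a->1 0b->1 1a->0 1b->2 2a->1 2b->0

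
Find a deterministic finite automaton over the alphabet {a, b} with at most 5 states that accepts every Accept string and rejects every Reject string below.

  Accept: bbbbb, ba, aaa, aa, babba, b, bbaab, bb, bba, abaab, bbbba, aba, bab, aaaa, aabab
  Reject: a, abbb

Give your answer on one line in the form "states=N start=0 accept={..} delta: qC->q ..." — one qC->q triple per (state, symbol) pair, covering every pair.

states=3 start=0 accept={2} delta: 0a->1 0b->2 1a->2 1b->1 2a->2 2b->2

State merging on the prefix tree: take the shortest (then alphabetical) example prefix whose next move is undefined and point that move at state 0, else 1, else 2, ...; a target is out if some Accept/Reject pair would then sit in one state with the same input left (inseparable). If every existing state is out, open a new one.
a: 0a undefined. 0a->0: no, aaa/a meet in 0. Open state 1: 0a->1.
b: 0b undefined. 0b->0: no, ba/a meet in 1. 0b->1: no, b/a meet in 1. Open state 2: 0b->2.
aa: 1a undefined. 1a->0: no, aaa/a meet in 1. 1a->1: no, aaa/a meet in 1. 1a->2: ok.
ab: 1b undefined. 1b->0: no, bb/abbb meet in 2 with "b" left. 1b->1: ok.
ba: 2a undefined. 2a->0: no, aaaa/a meet in 1. 2a->1: no, ba/a meet in 1. 2a->2: ok.
bb: 2b undefined. 2b->0: no, bba/a meet in 1. 2b->1: no, bbbbb/a meet in 1. 2b->2: ok.
All examples now run through 3 states with every (state, symbol) defined. Accept strings end in {2}, Reject strings end in {1}; accept={2}.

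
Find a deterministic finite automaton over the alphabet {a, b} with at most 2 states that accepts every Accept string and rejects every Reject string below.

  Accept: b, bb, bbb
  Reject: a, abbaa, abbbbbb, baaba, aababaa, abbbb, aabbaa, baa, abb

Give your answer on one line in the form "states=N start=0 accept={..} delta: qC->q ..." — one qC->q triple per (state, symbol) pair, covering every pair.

states=2 start=0 accept={0} delta: 0a->1 0b->0 1a->1 1b->1

Fold the examples into a partial DFA from state 0: repeatedly fix the first undefined (state, symbol) met by the shortest-then-alphabetical prefix, trying targets in increasing order and rejecting any under which an Accept and a Reject string meet in one state with the same remainder; add a state when all current targets are rejected. Accepting states are where Accept strings end.
a: 0a undefined. 0a->0: no, bb/abb meet in 0 with "bb" left. Open state 1: 0a->1.
b: 0b undefined. 0b->0: ok.
aa: 1a undefined. 1a->0: no, b/aabbaa meet in 0. 1a->1: ok.
ab: 1b undefined. 1b->0: no, b/abbbbbb meet in 0. 1b->1: ok.
All examples now run through 2 states with every (state, symbol) defined. Accept strings end in {0}, Reject strings end in {1}; accept={0}.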